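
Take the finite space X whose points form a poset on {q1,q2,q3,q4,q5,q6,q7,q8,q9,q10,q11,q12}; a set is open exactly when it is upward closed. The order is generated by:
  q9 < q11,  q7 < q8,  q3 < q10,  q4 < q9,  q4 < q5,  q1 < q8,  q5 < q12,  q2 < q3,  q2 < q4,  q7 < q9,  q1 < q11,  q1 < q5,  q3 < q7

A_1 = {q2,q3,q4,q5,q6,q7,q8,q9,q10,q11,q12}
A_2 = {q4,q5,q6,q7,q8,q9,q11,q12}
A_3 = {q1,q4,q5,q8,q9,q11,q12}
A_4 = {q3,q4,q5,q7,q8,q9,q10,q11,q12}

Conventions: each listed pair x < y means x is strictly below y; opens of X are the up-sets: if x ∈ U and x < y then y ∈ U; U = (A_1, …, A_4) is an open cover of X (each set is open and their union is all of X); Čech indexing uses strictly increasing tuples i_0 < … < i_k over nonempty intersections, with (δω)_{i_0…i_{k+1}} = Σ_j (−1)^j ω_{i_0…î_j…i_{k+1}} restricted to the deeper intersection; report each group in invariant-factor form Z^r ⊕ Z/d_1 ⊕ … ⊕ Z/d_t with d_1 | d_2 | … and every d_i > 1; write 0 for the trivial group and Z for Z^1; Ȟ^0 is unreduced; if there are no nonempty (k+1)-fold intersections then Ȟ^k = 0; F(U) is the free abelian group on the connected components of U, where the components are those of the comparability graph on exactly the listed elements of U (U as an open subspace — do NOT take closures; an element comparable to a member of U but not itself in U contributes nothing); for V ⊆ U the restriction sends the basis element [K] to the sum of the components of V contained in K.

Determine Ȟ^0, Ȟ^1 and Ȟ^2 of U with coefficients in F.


nonempty overlaps:
  A12={q4,q5,q6,q7,q8,q9,q11,q12} A13={q4,q5,q8,q9,q11,q12} A14={q3,q4,q5,q7,q8,q9,q10,q11,q12} A23={q4,q5,q8,q9,q11,q12} A24={q4,q5,q7,q8,q9,q11,q12} A34={q4,q5,q8,q9,q11,q12}
  A123={q4,q5,q8,q9,q11,q12} A124={q4,q5,q7,q8,q9,q11,q12} A134={q4,q5,q8,q9,q11,q12} A234={q4,q5,q8,q9,q11,q12}
  A1234={q4,q5,q8,q9,q11,q12}
components per intersection:
  A1: {q2,q3,q4,q5,q7,q8,q9,q10,q11,q12} {q6}
  A2: {q4,q5,q7,q8,q9,q11,q12} {q6}
  A3: {q1,q4,q5,q8,q9,q11,q12}
  A4: {q3,q4,q5,q7,q8,q9,q10,q11,q12}
  A12: {q4,q5,q7,q8,q9,q11,q12} {q6}
  A13: {q4,q5,q9,q11,q12} {q8}
  A14: {q3,q4,q5,q7,q8,q9,q10,q11,q12}
  A23: {q4,q5,q9,q11,q12} {q8}
  A24: {q4,q5,q7,q8,q9,q11,q12}
  A34: {q4,q5,q9,q11,q12} {q8}
  A123: {q4,q5,q9,q11,q12} {q8}
  A124: {q4,q5,q7,q8,q9,q11,q12}
  A134: {q4,q5,q9,q11,q12} {q8}
  A234: {q4,q5,q9,q11,q12} {q8}
  A1234: {q4,q5,q9,q11,q12} {q8}
C dims 6,10,7,2; δ0: rk 4, SNF 1^4; δ1: rk 5, SNF 1^5; δ2: rk 2, SNF 1^2
degree 0: 6−4−0 = 2 → Ȟ^0 ≅ Z^2
degree 1: 10−5−4 = 1 → Ȟ^1 ≅ Z
degree 2: 7−2−5 = 0 → Ȟ^2 ≅ 0

Ȟ^0(U;F) ≅ Z^2,  Ȟ^1(U;F) ≅ Z,  Ȟ^2(U;F) ≅ 0


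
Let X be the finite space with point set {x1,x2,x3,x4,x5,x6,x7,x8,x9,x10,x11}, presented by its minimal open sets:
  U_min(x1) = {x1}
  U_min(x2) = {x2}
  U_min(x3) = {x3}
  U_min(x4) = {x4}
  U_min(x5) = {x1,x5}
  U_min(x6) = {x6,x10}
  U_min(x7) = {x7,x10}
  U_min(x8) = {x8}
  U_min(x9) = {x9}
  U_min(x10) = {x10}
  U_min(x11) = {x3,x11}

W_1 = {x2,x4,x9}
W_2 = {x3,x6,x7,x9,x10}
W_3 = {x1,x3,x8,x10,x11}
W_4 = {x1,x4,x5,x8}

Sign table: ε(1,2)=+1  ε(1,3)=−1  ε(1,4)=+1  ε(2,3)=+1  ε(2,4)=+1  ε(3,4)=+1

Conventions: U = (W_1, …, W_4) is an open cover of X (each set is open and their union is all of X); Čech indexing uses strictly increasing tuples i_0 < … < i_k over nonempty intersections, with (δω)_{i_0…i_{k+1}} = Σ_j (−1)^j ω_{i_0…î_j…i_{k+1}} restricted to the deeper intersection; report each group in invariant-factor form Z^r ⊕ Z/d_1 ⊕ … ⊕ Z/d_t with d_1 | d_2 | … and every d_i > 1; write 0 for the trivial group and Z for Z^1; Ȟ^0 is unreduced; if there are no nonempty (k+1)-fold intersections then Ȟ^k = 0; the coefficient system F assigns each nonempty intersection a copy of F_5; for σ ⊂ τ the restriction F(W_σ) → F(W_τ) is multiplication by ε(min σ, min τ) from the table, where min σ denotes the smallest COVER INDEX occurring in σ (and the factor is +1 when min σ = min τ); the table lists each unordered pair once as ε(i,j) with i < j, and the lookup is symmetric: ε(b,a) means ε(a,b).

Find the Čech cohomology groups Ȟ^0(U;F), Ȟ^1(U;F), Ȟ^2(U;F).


nonempty overlaps:
  W12={x9} W14={x4} W23={x3,x10} W34={x1,x8}
C dims 4,4; δ0: rk_F5 3
degree 0: 4−3−0 = 1 → Ȟ^0 ≅ Z/5
degree 1: 4−0−3 = 1 → Ȟ^1 ≅ Z/5
degree 2: 0−0−0 = 0 → Ȟ^2 ≅ 0

Ȟ^0 = Z/5,  Ȟ^1 = Z/5,  Ȟ^2 = 0


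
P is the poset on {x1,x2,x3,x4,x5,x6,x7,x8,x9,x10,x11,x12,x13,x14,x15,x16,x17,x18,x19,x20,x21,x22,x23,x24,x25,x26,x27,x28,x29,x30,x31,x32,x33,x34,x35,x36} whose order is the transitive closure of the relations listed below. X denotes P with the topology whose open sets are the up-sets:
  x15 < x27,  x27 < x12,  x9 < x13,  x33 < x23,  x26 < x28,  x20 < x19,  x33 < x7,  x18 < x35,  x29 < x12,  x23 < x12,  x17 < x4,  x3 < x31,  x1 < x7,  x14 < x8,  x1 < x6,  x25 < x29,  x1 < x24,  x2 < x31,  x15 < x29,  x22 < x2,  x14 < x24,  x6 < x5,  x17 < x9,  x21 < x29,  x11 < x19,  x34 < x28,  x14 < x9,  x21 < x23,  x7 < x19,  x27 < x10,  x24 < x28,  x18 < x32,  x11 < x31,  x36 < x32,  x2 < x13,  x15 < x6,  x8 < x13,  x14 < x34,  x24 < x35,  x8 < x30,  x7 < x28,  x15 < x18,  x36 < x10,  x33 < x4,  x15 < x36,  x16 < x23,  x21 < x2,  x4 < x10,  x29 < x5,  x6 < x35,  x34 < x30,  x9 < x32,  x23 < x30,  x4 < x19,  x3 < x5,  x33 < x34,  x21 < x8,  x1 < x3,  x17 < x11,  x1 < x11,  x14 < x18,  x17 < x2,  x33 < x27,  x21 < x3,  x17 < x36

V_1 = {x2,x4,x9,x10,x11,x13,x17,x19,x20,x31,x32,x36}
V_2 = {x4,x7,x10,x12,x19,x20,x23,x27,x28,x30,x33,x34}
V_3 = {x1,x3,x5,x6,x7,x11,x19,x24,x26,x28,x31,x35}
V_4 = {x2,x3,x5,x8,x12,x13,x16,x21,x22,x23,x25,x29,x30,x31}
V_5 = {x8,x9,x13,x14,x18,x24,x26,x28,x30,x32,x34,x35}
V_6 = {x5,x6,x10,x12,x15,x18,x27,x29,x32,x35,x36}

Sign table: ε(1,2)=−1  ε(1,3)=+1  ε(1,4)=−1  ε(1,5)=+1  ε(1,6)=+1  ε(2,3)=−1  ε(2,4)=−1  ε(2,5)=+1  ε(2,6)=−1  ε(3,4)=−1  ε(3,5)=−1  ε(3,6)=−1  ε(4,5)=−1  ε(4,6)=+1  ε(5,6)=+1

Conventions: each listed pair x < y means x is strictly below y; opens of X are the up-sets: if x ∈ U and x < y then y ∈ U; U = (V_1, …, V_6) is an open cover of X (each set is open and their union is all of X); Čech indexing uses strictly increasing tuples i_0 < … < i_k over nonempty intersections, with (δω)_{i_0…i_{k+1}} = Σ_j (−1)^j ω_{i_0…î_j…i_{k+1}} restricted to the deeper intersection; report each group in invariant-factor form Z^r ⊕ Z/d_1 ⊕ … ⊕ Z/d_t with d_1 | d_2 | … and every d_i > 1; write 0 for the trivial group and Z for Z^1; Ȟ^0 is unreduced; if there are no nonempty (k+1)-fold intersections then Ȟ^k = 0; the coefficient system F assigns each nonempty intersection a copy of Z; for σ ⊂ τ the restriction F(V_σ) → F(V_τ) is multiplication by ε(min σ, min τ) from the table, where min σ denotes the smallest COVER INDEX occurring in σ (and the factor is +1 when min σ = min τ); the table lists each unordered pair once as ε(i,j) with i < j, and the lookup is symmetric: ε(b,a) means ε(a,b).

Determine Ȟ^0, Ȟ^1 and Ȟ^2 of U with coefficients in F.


Ȟ^0(U;F) ≅ 0,  Ȟ^1(U;F) ≅ Z/2,  Ȟ^2(U;F) ≅ Z

nonempty intersections:
  V12={x4,x10,x19,x20} V13={x11,x19,x31} V14={x2,x13,x31} V15={x9,x13,x32} V16={x10,x32,x36} V23={x7,x19,x28} V24={x12,x23,x30} V25={x28,x30,x34} V26={x10,x12,x27} V34={x3,x5,x31} V35={x24,x26,x28,x35} V36={x5,x6,x35} V45={x8,x13,x30} V46={x5,x12,x29} V56={x18,x32,x35}
  V123={x19} V126={x10} V134={x31} V145={x13} V156={x32} V235={x28} V245={x30} V246={x12} V346={x5} V356={x35}
C dims 6,15,10; δ0: rk 6, SNF 1^5·2; δ1: rk 9, SNF 1^9
Ȟ^0: (6−6)−0=0 ⇒ 0
Ȟ^1: (15−9)−6=0 plus torsion [2] ⇒ Z/2
Ȟ^2: (10−0)−9=1 ⇒ Z


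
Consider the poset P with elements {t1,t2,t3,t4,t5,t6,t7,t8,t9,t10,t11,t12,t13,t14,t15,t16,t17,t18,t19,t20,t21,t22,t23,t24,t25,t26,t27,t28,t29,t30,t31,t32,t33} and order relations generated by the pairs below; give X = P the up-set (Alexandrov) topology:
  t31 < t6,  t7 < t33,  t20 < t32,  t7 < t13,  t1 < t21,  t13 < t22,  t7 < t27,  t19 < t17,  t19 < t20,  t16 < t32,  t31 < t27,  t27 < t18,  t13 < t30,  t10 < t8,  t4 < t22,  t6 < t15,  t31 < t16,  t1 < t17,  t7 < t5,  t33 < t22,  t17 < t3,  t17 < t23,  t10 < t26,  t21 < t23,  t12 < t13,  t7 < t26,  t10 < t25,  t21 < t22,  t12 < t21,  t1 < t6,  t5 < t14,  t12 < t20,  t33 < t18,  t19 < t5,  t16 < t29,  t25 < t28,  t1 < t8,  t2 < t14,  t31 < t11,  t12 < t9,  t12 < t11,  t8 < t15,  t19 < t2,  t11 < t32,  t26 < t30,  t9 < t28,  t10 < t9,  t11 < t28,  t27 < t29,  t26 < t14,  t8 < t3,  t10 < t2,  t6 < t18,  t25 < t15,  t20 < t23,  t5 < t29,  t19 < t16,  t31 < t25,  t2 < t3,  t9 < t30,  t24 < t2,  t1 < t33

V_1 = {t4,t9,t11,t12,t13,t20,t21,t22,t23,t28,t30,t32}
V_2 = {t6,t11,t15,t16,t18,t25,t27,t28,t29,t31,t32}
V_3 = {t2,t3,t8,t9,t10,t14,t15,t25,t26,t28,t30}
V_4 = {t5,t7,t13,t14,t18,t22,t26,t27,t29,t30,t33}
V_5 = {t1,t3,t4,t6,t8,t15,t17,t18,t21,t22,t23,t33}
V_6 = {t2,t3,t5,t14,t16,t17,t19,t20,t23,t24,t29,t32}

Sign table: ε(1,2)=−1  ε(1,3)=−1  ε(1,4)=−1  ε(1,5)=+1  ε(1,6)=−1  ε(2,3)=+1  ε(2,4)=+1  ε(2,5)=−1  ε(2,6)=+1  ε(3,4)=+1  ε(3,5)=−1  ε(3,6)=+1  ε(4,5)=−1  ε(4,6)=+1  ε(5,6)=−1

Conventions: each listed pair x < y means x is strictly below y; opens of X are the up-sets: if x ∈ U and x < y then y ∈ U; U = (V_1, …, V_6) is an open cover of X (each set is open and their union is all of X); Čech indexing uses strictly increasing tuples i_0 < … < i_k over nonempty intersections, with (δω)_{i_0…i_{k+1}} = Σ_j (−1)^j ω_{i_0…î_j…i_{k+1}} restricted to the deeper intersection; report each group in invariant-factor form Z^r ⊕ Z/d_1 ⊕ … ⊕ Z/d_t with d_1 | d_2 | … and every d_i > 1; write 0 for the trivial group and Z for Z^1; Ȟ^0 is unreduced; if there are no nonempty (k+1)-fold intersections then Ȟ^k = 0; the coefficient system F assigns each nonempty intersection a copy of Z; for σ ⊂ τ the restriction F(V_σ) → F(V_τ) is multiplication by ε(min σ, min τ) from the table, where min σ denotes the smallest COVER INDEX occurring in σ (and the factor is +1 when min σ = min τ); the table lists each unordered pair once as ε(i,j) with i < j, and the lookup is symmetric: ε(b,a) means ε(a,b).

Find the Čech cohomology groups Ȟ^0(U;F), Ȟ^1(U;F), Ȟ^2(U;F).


nerve simplices:
  V12={t11,t28,t32} V13={t9,t28,t30} V14={t13,t22,t30} V15={t4,t21,t22,t23} V16={t20,t23,t32} V23={t15,t25,t28} V24={t18,t27,t29} V25={t6,t15,t18} V26={t16,t29,t32} V34={t14,t26,t30} V35={t3,t8,t15} V36={t2,t3,t14} V45={t18,t22,t33} V46={t5,t14,t29} V56={t3,t17,t23}
  V123={t28} V126={t32} V134={t30} V145={t22} V156={t23} V235={t15} V245={t18} V246={t29} V346={t14} V356={t3}
C dims 6,15,10; δ0: rk 5, SNF 1^5; δ1: rk 10, SNF 1^9·2
degree 0: 6−5−0 = 1 → Ȟ^0 ≅ Z
degree 1: 15−10−5 = 0 → Ȟ^1 ≅ 0
degree 2: 10−0−10 = 0 plus torsion [2] → Ȟ^2 ≅ Z/2

Ȟ^0(U;F) ≅ Z; Ȟ^1(U;F) ≅ 0; Ȟ^2(U;F) ≅ Z/2


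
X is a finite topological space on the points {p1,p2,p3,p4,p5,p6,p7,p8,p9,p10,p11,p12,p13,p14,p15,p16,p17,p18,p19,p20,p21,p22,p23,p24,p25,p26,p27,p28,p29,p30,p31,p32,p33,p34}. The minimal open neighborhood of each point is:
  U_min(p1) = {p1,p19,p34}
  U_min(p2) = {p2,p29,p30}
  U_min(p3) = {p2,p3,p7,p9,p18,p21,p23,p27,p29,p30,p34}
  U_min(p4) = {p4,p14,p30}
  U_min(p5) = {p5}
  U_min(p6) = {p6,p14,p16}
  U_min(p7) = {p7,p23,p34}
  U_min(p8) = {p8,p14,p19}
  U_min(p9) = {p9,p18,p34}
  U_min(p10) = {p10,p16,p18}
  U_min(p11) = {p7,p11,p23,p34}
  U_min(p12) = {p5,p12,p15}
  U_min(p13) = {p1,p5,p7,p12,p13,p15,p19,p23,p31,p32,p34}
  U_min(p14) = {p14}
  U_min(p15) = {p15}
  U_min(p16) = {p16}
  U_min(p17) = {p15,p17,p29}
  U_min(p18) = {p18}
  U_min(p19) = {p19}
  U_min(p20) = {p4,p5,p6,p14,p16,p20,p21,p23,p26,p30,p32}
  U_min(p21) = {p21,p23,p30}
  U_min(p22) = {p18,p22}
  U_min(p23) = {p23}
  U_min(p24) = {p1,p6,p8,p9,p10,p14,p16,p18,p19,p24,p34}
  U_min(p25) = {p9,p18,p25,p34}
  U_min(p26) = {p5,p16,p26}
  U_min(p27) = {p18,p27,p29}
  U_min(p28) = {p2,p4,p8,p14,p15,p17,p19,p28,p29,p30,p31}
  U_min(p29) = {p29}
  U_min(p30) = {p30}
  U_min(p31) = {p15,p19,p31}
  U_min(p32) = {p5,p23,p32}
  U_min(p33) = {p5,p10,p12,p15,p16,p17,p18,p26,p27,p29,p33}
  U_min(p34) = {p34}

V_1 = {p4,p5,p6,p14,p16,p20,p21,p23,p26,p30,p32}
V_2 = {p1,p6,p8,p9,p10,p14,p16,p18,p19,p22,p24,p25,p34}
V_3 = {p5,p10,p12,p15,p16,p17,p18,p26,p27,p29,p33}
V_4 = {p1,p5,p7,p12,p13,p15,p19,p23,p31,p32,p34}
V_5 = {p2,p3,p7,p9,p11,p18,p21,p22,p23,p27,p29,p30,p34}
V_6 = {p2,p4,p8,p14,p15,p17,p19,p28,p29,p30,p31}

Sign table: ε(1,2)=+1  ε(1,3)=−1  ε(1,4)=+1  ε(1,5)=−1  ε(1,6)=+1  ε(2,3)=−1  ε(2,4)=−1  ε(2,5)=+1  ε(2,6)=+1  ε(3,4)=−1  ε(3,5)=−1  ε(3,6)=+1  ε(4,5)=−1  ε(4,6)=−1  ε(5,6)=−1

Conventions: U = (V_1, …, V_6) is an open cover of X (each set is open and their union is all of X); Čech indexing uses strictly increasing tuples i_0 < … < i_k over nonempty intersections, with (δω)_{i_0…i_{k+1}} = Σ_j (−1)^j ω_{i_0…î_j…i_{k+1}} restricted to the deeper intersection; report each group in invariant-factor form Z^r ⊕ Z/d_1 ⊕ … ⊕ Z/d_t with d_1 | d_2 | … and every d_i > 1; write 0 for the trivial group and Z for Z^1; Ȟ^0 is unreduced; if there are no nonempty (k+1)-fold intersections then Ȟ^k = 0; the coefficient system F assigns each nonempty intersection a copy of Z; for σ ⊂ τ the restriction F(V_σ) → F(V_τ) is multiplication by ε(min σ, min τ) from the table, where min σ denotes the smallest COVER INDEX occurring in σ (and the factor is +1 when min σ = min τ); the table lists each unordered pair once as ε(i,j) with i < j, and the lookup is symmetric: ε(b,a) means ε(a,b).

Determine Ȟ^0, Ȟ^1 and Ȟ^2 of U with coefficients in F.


intersection data:
  V12={p6,p14,p16} V13={p5,p16,p26} V14={p5,p23,p32} V15={p21,p23,p30} V16={p4,p14,p30} V23={p10,p16,p18} V24={p1,p19,p34} V25={p9,p18,p22,p34} V26={p8,p14,p19} V34={p5,p12,p15} V35={p18,p27,p29} V36={p15,p17,p29} V45={p7,p23,p34} V46={p15,p19,p31} V56={p2,p29,p30}
  V123={p16} V126={p14} V134={p5} V145={p23} V156={p30} V235={p18} V245={p34} V246={p19} V346={p15} V356={p29}
C dims 6,15,10; δ0: rk 6, SNF 1^5·2; δ1: rk 9, SNF 1^9
Ȟ^0 = (6 − 6) − 0 = 0, so Ȟ^0 ≅ 0
Ȟ^1 = (15 − 9) − 6 = 0 plus torsion [2], so Ȟ^1 ≅ Z/2
Ȟ^2 = (10 − 0) − 9 = 1, so Ȟ^2 ≅ Z

Ȟ^0 ≅ 0; Ȟ^1 ≅ Z/2; Ȟ^2 ≅ Z


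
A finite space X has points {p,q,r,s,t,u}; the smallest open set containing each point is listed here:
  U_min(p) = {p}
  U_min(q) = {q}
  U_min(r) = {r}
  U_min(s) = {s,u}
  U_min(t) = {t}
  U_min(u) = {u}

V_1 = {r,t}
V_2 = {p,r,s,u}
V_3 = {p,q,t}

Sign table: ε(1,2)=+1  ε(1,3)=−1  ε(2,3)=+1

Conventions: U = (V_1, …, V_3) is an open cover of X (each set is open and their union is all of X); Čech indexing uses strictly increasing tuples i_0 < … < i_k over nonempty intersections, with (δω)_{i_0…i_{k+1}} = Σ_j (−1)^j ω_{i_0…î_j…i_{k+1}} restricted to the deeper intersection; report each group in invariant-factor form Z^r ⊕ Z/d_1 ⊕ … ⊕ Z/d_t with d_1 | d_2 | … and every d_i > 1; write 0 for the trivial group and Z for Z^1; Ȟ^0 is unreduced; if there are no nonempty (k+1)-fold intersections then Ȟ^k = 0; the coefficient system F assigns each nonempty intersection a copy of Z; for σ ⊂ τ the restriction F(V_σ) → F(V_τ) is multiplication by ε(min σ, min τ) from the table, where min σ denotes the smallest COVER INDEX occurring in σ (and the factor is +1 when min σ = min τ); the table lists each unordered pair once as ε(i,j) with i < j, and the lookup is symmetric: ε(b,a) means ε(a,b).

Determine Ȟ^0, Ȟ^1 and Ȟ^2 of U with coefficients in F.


Ȟ^0(U;F) ≅ 0,  Ȟ^1(U;F) ≅ Z/2,  Ȟ^2(U;F) ≅ 0

cover nerve:
  V12={r} V13={t} V23={p}
C dims 3,3; δ0: rk 3, SNF 1^2·2
Ȟ^0: (3−3)−0=0 ⇒ 0
Ȟ^1: (3−0)−3=0 plus torsion [2] ⇒ Z/2
Ȟ^2: (0−0)−0=0 ⇒ 0


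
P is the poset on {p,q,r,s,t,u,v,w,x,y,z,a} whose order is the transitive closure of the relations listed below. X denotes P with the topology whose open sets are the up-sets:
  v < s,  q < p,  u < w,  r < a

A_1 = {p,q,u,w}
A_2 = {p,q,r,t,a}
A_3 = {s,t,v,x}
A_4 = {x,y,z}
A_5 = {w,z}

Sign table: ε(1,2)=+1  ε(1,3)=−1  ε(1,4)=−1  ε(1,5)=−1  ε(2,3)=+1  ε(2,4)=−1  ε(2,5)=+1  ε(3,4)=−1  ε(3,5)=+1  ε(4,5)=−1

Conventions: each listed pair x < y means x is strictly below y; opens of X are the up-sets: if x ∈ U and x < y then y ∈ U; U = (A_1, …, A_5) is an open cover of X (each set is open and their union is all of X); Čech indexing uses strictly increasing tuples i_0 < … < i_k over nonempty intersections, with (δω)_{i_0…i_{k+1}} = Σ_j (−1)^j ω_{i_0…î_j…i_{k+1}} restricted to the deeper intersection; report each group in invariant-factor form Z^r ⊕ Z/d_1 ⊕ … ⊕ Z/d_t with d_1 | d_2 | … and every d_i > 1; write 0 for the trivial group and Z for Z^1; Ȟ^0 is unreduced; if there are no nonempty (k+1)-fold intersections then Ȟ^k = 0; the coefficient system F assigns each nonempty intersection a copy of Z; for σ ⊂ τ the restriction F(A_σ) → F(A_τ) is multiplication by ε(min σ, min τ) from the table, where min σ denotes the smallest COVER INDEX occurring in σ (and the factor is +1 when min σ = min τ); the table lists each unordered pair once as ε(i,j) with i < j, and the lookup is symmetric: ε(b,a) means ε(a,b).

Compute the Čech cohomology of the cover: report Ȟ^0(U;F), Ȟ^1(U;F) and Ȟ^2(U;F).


cover nerve:
  A12={p,q} A15={w} A23={t} A34={x} A45={z}
C dims 5,5; δ0: rk 5, SNF 1^4·2
Ȟ^0: (5−5)−0=0 ⇒ 0
Ȟ^1: (5−0)−5=0 plus torsion [2] ⇒ Z/2
Ȟ^2: (0−0)−0=0 ⇒ 0

Ȟ^0 = 0; Ȟ^1 = Z/2; Ȟ^2 = 0


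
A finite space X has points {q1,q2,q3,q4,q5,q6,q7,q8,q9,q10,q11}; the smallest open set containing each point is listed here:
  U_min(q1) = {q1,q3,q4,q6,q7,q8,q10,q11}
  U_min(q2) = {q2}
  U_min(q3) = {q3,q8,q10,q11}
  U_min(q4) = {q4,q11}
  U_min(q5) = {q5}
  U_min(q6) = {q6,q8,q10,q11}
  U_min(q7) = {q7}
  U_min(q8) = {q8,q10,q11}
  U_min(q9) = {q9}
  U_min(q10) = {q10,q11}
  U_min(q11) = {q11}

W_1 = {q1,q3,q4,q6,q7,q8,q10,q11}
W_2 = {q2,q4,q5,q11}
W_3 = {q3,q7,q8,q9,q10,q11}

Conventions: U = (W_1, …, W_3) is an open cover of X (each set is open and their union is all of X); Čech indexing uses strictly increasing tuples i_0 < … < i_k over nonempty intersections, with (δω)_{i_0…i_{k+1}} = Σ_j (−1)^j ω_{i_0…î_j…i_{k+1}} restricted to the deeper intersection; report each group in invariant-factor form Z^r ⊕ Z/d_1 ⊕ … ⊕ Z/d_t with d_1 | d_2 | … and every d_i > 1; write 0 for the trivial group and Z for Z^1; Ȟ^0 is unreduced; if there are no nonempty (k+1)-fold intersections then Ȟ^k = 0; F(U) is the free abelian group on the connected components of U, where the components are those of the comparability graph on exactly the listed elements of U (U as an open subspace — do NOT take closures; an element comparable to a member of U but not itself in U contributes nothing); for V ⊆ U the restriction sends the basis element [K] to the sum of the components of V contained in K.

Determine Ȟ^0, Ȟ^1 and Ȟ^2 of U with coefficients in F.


Ȟ^0 = Z^4,  Ȟ^1 = 0,  Ȟ^2 = 0

cover nerve:
  W12={q4,q11} W13={q3,q7,q8,q10,q11} W23={q11}
  W123={q11}
components per intersection:
  W1: {q1,q3,q4,q6,q7,q8,q10,q11}
  W2: {q2} {q4,q11} {q5}
  W3: {q3,q8,q10,q11} {q7} {q9}
  W12: {q4,q11}
  W13: {q3,q8,q10,q11} {q7}
  W23: {q11}
  W123: {q11}
C dims 7,4,1; δ0: rk 3, SNF 1^3; δ1: rk 1, SNF 1^1
Ȟ^0: (7−3)−0=4 ⇒ Z^4
Ȟ^1: (4−1)−3=0 ⇒ 0
Ȟ^2: (1−0)−1=0 ⇒ 0


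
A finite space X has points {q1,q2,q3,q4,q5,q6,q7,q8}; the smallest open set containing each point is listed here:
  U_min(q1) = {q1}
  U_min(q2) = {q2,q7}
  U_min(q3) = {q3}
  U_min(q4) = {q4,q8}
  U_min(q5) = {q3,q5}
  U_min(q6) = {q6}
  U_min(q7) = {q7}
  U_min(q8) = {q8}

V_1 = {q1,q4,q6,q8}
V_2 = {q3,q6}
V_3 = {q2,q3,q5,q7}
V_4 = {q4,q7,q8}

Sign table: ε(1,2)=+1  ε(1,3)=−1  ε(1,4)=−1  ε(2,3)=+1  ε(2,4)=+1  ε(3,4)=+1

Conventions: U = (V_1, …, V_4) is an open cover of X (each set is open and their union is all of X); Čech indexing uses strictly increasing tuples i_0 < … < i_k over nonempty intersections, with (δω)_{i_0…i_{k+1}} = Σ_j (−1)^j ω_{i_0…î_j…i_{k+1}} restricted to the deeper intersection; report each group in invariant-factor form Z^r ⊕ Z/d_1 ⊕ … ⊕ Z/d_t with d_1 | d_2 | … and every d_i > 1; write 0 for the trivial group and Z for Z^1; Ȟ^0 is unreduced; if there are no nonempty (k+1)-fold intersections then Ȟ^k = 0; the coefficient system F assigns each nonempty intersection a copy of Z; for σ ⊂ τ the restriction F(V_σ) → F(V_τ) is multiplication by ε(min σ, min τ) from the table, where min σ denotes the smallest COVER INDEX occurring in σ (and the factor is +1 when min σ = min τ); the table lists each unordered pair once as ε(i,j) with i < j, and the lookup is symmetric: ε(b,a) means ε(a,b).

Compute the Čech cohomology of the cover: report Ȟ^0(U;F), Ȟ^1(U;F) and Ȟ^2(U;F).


nerve simplices:
  V12={q6} V14={q4,q8} V23={q3} V34={q7}
C dims 4,4; δ0: rk 4, SNF 1^3·2
degree 0: 4−4−0 = 0 → Ȟ^0 ≅ 0
degree 1: 4−0−4 = 0 plus torsion [2] → Ȟ^1 ≅ Z/2
degree 2: 0−0−0 = 0 → Ȟ^2 ≅ 0

Ȟ^0 ≅ 0, Ȟ^1 ≅ Z/2 and Ȟ^2 ≅ 0


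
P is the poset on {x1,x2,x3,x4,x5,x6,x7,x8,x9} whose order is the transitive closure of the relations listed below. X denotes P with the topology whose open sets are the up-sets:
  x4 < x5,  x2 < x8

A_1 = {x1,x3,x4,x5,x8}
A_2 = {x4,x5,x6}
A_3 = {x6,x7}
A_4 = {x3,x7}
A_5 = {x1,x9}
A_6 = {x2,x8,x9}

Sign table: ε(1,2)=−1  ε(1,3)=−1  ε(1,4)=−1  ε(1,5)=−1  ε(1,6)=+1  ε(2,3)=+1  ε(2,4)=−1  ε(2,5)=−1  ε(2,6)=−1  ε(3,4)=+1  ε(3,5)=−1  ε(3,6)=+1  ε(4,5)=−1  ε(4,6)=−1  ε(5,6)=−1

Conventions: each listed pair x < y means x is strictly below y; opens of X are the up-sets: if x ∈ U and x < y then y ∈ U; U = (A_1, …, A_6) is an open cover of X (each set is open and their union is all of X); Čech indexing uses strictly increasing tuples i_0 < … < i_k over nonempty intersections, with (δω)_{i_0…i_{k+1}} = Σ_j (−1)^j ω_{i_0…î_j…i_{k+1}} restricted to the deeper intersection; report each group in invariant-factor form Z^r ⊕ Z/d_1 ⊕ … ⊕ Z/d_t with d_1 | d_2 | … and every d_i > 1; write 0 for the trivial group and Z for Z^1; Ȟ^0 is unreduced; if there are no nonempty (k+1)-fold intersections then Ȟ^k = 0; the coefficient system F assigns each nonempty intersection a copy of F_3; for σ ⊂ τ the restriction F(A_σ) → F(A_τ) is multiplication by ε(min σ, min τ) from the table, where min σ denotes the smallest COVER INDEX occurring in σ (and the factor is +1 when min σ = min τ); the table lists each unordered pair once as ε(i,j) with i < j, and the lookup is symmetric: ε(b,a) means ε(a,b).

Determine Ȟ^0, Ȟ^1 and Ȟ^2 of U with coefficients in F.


nonempty intersections:
  A12={x4,x5} A14={x3} A15={x1} A16={x8} A23={x6} A34={x7} A56={x9}
C dims 6,7; δ0: rk_F3 5
Ȟ^0: (6−5)−0=1 ⇒ Z/3
Ȟ^1: (7−0)−5=2 ⇒ Z/3 ⊕ Z/3
Ȟ^2: (0−0)−0=0 ⇒ 0

Ȟ^0 = Z/3, Ȟ^1 = Z/3 ⊕ Z/3 and Ȟ^2 = 0


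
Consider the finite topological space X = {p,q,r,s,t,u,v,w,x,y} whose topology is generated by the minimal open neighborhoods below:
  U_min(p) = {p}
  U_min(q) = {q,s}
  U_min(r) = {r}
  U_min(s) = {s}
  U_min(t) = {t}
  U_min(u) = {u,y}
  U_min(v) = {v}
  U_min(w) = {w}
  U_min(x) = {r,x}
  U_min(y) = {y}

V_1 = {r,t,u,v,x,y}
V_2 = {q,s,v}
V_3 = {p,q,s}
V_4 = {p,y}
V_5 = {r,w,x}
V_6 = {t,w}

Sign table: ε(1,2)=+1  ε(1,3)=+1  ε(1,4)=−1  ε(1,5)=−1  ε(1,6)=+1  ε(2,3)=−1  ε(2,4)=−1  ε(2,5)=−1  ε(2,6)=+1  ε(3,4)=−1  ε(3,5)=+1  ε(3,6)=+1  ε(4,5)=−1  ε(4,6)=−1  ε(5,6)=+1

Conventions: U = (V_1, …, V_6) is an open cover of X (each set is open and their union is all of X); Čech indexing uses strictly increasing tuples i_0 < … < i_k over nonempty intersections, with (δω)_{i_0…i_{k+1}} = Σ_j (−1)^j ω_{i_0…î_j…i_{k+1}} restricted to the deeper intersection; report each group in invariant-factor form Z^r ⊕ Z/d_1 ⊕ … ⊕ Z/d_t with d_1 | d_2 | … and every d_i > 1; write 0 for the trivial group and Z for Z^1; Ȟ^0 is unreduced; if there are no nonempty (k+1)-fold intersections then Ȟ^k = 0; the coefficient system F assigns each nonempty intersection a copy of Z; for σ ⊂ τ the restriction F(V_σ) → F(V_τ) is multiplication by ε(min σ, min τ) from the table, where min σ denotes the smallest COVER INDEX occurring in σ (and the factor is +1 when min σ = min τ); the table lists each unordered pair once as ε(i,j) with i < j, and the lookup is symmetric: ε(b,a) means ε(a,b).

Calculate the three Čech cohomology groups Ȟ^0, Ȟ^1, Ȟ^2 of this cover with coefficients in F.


Ȟ^0 ≅ 0, Ȟ^1 ≅ Z ⊕ Z/2, Ȟ^2 ≅ 0

nonempty overlaps:
  V12={v} V14={y} V15={r,x} V16={t} V23={q,s} V34={p} V56={w}
C dims 6,7; δ0: rk 6, SNF 1^5·2
degree 0: 6−6−0 = 0 → Ȟ^0 ≅ 0
degree 1: 7−0−6 = 1 plus torsion [2] → Ȟ^1 ≅ Z ⊕ Z/2
degree 2: 0−0−0 = 0 → Ȟ^2 ≅ 0


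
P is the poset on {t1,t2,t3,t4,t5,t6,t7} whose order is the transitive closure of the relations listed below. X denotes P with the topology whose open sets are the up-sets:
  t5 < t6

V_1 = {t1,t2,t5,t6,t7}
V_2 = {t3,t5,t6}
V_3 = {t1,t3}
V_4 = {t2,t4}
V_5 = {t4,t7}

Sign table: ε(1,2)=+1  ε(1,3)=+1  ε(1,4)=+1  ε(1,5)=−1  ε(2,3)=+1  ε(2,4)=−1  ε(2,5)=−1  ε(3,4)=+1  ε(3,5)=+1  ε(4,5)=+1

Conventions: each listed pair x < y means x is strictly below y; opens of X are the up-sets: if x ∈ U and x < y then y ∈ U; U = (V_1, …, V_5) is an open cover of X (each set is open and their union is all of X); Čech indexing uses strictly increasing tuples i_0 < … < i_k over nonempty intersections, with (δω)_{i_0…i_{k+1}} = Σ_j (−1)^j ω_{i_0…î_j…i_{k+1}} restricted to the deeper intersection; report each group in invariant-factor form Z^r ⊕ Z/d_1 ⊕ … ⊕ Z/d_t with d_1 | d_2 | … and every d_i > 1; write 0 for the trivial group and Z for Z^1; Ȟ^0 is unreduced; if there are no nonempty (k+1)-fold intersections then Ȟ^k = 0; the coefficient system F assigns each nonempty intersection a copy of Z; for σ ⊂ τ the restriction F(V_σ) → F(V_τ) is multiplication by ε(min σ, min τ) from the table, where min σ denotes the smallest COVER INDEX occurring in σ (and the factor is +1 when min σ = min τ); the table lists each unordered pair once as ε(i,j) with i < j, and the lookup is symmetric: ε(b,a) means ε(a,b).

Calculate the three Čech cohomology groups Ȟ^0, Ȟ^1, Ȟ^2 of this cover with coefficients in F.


nerve simplices:
  V12={t5,t6} V13={t1} V14={t2} V15={t7} V23={t3} V45={t4}
C dims 5,6; δ0: rk 5, SNF 1^4·2
degree 0: 5−5−0 = 0 → Ȟ^0 ≅ 0
degree 1: 6−0−5 = 1 plus torsion [2] → Ȟ^1 ≅ Z ⊕ Z/2
degree 2: 0−0−0 = 0 → Ȟ^2 ≅ 0

Ȟ^0 ≅ 0, Ȟ^1 ≅ Z ⊕ Z/2 and Ȟ^2 ≅ 0


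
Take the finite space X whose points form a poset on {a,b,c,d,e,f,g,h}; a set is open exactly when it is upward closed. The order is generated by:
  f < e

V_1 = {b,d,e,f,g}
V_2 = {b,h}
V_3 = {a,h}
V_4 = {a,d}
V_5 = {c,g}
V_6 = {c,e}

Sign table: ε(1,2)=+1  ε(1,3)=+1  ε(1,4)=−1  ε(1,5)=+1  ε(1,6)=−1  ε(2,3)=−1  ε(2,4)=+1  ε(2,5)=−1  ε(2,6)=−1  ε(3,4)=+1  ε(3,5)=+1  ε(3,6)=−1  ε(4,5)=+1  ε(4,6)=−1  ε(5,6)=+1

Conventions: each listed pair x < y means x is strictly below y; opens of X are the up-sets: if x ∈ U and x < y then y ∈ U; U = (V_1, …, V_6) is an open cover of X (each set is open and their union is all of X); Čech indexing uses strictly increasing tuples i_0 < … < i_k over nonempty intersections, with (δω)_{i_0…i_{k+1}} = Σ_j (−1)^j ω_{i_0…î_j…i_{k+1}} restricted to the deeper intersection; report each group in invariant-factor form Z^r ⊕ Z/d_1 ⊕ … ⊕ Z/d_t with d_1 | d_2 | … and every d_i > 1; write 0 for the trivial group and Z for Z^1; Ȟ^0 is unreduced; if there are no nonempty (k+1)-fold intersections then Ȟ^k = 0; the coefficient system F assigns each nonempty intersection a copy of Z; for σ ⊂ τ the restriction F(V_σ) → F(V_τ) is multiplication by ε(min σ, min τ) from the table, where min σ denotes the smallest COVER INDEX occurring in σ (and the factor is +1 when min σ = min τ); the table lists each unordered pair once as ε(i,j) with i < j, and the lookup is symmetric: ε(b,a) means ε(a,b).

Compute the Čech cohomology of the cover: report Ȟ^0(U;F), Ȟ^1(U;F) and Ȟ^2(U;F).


Ȟ^0 ≅ 0; Ȟ^1 ≅ Z ⊕ Z/2; Ȟ^2 ≅ 0

nonempty intersections:
  V12={b} V14={d} V15={g} V16={e} V23={h} V34={a} V56={c}
C dims 6,7; δ0: rk 6, SNF 1^5·2
Ȟ^0: (6−6)−0=0 ⇒ 0
Ȟ^1: (7−0)−6=1 plus torsion [2] ⇒ Z ⊕ Z/2
Ȟ^2: (0−0)−0=0 ⇒ 0


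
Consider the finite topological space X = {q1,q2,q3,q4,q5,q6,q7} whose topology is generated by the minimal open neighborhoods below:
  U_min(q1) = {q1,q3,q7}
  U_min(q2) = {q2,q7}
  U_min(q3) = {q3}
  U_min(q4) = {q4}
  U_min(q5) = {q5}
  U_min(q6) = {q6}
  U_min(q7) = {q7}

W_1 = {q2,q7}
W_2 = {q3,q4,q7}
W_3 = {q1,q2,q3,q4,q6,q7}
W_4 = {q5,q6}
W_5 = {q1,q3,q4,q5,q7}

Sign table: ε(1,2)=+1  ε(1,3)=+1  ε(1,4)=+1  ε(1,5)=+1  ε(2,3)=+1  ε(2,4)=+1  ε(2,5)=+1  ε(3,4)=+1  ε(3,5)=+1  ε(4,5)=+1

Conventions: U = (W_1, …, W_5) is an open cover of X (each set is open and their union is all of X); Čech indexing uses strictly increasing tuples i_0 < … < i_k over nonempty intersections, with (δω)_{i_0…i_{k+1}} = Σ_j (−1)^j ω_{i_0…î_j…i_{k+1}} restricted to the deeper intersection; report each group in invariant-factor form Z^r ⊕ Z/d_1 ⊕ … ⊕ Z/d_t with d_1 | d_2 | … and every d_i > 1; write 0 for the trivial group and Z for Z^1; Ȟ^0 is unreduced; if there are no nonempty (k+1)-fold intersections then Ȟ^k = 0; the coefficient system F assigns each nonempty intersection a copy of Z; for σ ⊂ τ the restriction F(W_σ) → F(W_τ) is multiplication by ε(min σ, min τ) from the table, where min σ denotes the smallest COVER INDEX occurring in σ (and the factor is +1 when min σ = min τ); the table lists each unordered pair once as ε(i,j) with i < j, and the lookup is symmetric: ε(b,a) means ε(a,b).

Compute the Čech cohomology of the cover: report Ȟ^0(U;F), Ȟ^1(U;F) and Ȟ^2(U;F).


nonempty intersections:
  W12={q7} W13={q2,q7} W15={q7} W23={q3,q4,q7} W25={q3,q4,q7} W34={q6} W35={q1,q3,q4,q7} W45={q5}
  W123={q7} W125={q7} W135={q7} W235={q3,q4,q7}
  W1235={q7}
C dims 5,8,4,1; δ0: rk 4, SNF 1^4; δ1: rk 3, SNF 1^3; δ2: rk 1, SNF 1^1
Ȟ^0: (5−4)−0=1 ⇒ Z
Ȟ^1: (8−3)−4=1 ⇒ Z
Ȟ^2: (4−1)−3=0 ⇒ 0

Ȟ^0 = Z,  Ȟ^1 = Z,  Ȟ^2 = 0


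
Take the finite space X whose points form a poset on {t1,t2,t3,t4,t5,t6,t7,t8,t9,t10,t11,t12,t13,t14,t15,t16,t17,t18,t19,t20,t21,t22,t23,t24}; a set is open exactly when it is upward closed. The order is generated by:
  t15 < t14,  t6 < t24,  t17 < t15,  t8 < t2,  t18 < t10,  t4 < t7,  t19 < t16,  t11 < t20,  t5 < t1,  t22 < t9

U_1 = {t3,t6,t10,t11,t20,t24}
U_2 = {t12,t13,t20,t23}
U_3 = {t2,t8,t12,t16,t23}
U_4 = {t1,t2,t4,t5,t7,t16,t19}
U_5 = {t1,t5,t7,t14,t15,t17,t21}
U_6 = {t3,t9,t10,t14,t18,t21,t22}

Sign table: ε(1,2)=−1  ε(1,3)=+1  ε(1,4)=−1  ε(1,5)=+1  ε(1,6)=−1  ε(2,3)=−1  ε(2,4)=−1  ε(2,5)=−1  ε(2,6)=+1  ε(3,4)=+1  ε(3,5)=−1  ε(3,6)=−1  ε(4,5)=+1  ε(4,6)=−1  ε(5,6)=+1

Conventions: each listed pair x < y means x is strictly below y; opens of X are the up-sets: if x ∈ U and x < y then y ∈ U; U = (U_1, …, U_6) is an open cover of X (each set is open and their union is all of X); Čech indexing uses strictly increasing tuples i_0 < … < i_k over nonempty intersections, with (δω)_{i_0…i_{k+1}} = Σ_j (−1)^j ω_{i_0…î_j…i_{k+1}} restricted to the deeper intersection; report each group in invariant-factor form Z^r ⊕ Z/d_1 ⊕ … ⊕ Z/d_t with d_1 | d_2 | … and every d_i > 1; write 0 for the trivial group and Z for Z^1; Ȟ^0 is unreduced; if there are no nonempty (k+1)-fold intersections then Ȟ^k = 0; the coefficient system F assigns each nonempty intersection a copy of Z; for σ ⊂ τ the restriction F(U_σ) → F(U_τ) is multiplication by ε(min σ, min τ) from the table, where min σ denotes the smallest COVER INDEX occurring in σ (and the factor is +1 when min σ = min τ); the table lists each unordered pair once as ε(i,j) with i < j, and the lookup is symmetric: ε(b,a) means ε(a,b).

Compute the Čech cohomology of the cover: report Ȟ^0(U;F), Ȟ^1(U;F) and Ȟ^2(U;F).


nerve simplices:
  U12={t20} U16={t3,t10} U23={t12,t23} U34={t2,t16} U45={t1,t5,t7} U56={t14,t21}
C dims 6,6; δ0: rk 6, SNF 1^5·2
degree 0: 6−6−0 = 0 → Ȟ^0 ≅ 0
degree 1: 6−0−6 = 0 plus torsion [2] → Ȟ^1 ≅ Z/2
degree 2: 0−0−0 = 0 → Ȟ^2 ≅ 0

Ȟ^0 = 0,  Ȟ^1 = Z/2,  Ȟ^2 = 0


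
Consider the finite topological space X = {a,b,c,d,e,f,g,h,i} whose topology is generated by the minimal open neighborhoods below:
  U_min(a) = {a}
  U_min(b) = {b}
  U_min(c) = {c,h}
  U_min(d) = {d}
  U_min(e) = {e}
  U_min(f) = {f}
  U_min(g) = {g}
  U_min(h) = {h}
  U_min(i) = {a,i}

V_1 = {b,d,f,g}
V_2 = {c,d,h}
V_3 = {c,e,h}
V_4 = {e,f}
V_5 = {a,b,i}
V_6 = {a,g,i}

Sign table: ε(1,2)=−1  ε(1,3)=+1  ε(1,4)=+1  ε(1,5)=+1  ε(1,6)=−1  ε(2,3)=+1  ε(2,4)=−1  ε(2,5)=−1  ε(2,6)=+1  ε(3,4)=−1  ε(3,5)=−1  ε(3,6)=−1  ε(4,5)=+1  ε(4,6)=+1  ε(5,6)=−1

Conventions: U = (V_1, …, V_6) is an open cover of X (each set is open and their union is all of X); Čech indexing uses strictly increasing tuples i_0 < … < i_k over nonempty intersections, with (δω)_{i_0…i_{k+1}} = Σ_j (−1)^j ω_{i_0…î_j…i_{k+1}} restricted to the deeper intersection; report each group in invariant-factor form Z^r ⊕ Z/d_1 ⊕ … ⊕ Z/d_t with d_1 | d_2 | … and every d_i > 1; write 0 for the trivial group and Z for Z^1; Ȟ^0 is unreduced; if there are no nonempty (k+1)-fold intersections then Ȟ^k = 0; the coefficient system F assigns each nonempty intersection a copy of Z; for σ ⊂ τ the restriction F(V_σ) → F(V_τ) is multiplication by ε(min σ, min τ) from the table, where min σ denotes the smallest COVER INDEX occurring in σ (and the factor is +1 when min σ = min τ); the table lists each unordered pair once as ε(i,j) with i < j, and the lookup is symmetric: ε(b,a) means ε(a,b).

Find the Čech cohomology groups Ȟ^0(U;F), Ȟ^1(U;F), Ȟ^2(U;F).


nonempty overlaps:
  V12={d} V14={f} V15={b} V16={g} V23={c,h} V34={e} V56={a,i}
C dims 6,7; δ0: rk 5, SNF 1^5
degree 0: 6−5−0 = 1 → Ȟ^0 ≅ Z
degree 1: 7−0−5 = 2 → Ȟ^1 ≅ Z^2
degree 2: 0−0−0 = 0 → Ȟ^2 ≅ 0

Ȟ^0 = Z,  Ȟ^1 = Z^2,  Ȟ^2 = 0


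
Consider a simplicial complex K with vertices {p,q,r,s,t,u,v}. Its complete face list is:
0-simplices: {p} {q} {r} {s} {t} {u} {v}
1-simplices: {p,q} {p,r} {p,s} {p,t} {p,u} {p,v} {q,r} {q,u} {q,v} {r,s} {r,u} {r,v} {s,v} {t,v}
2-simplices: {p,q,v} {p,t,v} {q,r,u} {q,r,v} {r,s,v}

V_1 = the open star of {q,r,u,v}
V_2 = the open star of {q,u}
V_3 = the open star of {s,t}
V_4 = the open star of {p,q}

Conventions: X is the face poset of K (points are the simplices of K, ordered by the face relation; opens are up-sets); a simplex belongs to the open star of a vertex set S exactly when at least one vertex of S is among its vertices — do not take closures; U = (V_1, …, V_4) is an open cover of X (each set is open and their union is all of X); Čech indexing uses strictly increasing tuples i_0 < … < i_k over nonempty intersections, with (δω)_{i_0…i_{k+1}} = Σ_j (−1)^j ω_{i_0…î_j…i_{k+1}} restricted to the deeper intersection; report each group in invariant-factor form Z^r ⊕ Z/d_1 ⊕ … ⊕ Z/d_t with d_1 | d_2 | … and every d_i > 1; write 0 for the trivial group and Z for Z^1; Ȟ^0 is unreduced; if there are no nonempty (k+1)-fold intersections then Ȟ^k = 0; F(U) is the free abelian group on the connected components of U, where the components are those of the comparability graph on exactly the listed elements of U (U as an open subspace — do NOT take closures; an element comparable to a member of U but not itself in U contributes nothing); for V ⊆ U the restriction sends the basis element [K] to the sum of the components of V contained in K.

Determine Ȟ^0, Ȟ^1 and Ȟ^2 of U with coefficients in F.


Ȟ^0 ≅ Z, Ȟ^1 ≅ Z^3 and Ȟ^2 ≅ 0

nonempty overlaps:
  V1={{q},{r},{u},{v},{p,q},{p,r},{p,u},{p,v},{q,r},{q,u},{q,v},{r,s},{r,u},{r,v},{s,v},{t,v},{p,q,v},{p,t,v},{q,r,u},{q,r,v},{r,s,v}} V2={{q},{u},{p,q},{p,u},{q,r},{q,u},{q,v},{r,u},{p,q,v},{q,r,u},{q,r,v}} V3={{s},{t},{p,s},{p,t},{r,s},{s,v},{t,v},{p,t,v},{r,s,v}} V4={{p},{q},{p,q},{p,r},{p,s},{p,t},{p,u},{p,v},{q,r},{q,u},{q,v},{p,q,v},{p,t,v},{q,r,u},{q,r,v}}
  V12={{q},{u},{p,q},{p,u},{q,r},{q,u},{q,v},{r,u},{p,q,v},{q,r,u},{q,r,v}} V13={{r,s},{s,v},{t,v},{p,t,v},{r,s,v}} V14={{q},{p,q},{p,r},{p,u},{p,v},{q,r},{q,u},{q,v},{p,q,v},{p,t,v},{q,r,u},{q,r,v}} V24={{q},{p,q},{p,u},{q,r},{q,u},{q,v},{p,q,v},{q,r,u},{q,r,v}} V34={{p,s},{p,t},{p,t,v}}
  V124={{q},{p,q},{p,u},{q,r},{q,u},{q,v},{p,q,v},{q,r,u},{q,r,v}} V134={{p,t,v}}
components per intersection:
  V1: {{q},{r},{u},{v},{p,q},{p,r},{p,u},{p,v},{q,r},{q,u},{q,v},{r,s},{r,u},{r,v},{s,v},{t,v},{p,q,v},{p,t,v},{q,r,u},{q,r,v},{r,s,v}}
  V2: {{q},{u},{p,q},{p,u},{q,r},{q,u},{q,v},{r,u},{p,q,v},{q,r,u},{q,r,v}}
  V3: {{s},{p,s},{r,s},{s,v},{r,s,v}} {{t},{p,t},{t,v},{p,t,v}}
  V4: {{p},{q},{p,q},{p,r},{p,s},{p,t},{p,u},{p,v},{q,r},{q,u},{q,v},{p,q,v},{p,t,v},{q,r,u},{q,r,v}}
  V12: {{q},{u},{p,q},{p,u},{q,r},{q,u},{q,v},{r,u},{p,q,v},{q,r,u},{q,r,v}}
  V13: {{r,s},{s,v},{r,s,v}} {{t,v},{p,t,v}}
  V14: {{q},{p,q},{p,v},{q,r},{q,u},{q,v},{p,q,v},{p,t,v},{q,r,u},{q,r,v}} {{p,r}} {{p,u}}
  V24: {{q},{p,q},{q,r},{q,u},{q,v},{p,q,v},{q,r,u},{q,r,v}} {{p,u}}
  V34: {{p,s}} {{p,t},{p,t,v}}
  V124: {{q},{p,q},{q,r},{q,u},{q,v},{p,q,v},{q,r,u},{q,r,v}} {{p,u}}
  V134: {{p,t,v}}
C dims 5,10,3; δ0: rk 4, SNF 1^4; δ1: rk 3, SNF 1^3
degree 0: 5−4−0 = 1 → Ȟ^0 ≅ Z
degree 1: 10−3−4 = 3 → Ȟ^1 ≅ Z^3
degree 2: 3−0−3 = 0 → Ȟ^2 ≅ 0


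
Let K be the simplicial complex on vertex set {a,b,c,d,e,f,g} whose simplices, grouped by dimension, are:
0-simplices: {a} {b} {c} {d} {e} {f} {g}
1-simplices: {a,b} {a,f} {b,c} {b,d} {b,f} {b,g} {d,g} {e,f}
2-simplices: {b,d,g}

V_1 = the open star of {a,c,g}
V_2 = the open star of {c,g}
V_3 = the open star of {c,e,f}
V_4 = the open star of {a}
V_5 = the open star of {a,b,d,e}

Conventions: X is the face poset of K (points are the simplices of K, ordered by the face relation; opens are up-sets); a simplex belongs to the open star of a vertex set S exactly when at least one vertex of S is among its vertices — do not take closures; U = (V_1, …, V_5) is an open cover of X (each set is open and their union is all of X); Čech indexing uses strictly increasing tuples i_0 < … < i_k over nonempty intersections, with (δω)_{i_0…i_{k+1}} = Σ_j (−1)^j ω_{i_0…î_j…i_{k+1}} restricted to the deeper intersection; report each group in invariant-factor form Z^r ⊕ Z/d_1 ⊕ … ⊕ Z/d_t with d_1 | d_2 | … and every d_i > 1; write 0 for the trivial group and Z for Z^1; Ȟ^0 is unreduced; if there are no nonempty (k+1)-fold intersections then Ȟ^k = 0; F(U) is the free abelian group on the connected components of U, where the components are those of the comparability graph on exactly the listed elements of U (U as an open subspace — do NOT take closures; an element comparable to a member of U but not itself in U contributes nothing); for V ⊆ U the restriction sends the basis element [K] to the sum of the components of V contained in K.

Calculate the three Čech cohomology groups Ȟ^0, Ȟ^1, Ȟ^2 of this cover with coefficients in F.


Ȟ^0 = Z, Ȟ^1 = Z and Ȟ^2 = 0

nerve of the cover:
  V1={{a},{c},{g},{a,b},{a,f},{b,c},{b,g},{d,g},{b,d,g}} V2={{c},{g},{b,c},{b,g},{d,g},{b,d,g}} V3={{c},{e},{f},{a,f},{b,c},{b,f},{e,f}} V4={{a},{a,b},{a,f}} V5={{a},{b},{d},{e},{a,b},{a,f},{b,c},{b,d},{b,f},{b,g},{d,g},{e,f},{b,d,g}}
  V12={{c},{g},{b,c},{b,g},{d,g},{b,d,g}} V13={{c},{a,f},{b,c}} V14={{a},{a,b},{a,f}} V15={{a},{a,b},{a,f},{b,c},{b,g},{d,g},{b,d,g}} V23={{c},{b,c}} V25={{b,c},{b,g},{d,g},{b,d,g}} V34={{a,f}} V35={{e},{a,f},{b,c},{b,f},{e,f}} V45={{a},{a,b},{a,f}}
  V123={{c},{b,c}} V125={{b,c},{b,g},{d,g},{b,d,g}} V134={{a,f}} V135={{a,f},{b,c}} V145={{a},{a,b},{a,f}} V235={{b,c}} V345={{a,f}}
  V1235={{b,c}} V1345={{a,f}}
components per intersection:
  V1: {{a},{a,b},{a,f}} {{c},{b,c}} {{g},{b,g},{d,g},{b,d,g}}
  V2: {{c},{b,c}} {{g},{b,g},{d,g},{b,d,g}}
  V3: {{c},{b,c}} {{e},{f},{a,f},{b,f},{e,f}}
  V4: {{a},{a,b},{a,f}}
  V5: {{a},{b},{d},{a,b},{a,f},{b,c},{b,d},{b,f},{b,g},{d,g},{b,d,g}} {{e},{e,f}}
  V12: {{c},{b,c}} {{g},{b,g},{d,g},{b,d,g}}
  V13: {{c},{b,c}} {{a,f}}
  V14: {{a},{a,b},{a,f}}
  V15: {{a},{a,b},{a,f}} {{b,c}} {{b,g},{d,g},{b,d,g}}
  V23: {{c},{b,c}}
  V25: {{b,c}} {{b,g},{d,g},{b,d,g}}
  V34: {{a,f}}
  V35: {{e},{e,f}} {{a,f}} {{b,c}} {{b,f}}
  V45: {{a},{a,b},{a,f}}
  V123: {{c},{b,c}}
  V125: {{b,c}} {{b,g},{d,g},{b,d,g}}
  V134: {{a,f}}
  V135: {{a,f}} {{b,c}}
  V145: {{a},{a,b},{a,f}}
  V235: {{b,c}}
  V345: {{a,f}}
  V1235: {{b,c}}
  V1345: {{a,f}}
C dims 10,17,9,2; δ0: rk 9, SNF 1^9; δ1: rk 7, SNF 1^7; δ2: rk 2, SNF 1^2
Ȟ^0 = (10 − 9) − 0 = 1, so Ȟ^0 ≅ Z
Ȟ^1 = (17 − 7) − 9 = 1, so Ȟ^1 ≅ Z
Ȟ^2 = (9 − 2) − 7 = 0, so Ȟ^2 ≅ 0
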